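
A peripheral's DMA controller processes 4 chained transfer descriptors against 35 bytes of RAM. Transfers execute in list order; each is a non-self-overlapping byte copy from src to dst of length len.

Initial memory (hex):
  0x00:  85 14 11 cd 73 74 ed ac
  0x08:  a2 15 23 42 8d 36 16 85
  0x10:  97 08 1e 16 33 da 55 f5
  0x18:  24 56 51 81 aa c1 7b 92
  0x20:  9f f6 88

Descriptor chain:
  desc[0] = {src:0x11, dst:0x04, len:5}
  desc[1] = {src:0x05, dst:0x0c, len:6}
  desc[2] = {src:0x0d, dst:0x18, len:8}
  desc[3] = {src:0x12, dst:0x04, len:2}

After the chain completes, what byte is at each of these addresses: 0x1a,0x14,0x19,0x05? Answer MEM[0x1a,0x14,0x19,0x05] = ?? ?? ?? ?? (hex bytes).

D0: mem[0x04..0x08] <- [08 1e 16 33 da]
D1: mem[0x0c..0x11] <- [1e 16 33 da 15 23]
D2: mem[0x18..0x1f] <- [16 33 da 15 23 1e 16 33]
D3: mem[0x04..0x05] <- [1e 16]
query mem[0x1a]=0xda, mem[0x14]=0x33, mem[0x19]=0x33, mem[0x05]=0x16

MEM[0x1a,0x14,0x19,0x05] = da 33 33 16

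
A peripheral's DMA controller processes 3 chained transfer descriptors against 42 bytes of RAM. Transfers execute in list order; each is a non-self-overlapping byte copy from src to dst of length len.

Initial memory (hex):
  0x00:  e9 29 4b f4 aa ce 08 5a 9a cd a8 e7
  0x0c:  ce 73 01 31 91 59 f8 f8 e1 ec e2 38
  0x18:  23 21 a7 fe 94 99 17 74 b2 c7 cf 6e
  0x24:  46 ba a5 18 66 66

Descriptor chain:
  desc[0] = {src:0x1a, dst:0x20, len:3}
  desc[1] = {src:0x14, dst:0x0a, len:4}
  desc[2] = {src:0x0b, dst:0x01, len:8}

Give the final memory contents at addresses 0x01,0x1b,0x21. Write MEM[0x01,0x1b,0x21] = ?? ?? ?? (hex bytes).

  after D0: wrote 3B at 0x20 = a7fe94
  after D1: wrote 4B at 0x0a = e1ece238
  after D2: wrote 8B at 0x01 = ece23801319159f8
query mem[0x01]=0xec, mem[0x1b]=0xfe, mem[0x21]=0xfe

MEM[0x01,0x1b,0x21] = ec fe fe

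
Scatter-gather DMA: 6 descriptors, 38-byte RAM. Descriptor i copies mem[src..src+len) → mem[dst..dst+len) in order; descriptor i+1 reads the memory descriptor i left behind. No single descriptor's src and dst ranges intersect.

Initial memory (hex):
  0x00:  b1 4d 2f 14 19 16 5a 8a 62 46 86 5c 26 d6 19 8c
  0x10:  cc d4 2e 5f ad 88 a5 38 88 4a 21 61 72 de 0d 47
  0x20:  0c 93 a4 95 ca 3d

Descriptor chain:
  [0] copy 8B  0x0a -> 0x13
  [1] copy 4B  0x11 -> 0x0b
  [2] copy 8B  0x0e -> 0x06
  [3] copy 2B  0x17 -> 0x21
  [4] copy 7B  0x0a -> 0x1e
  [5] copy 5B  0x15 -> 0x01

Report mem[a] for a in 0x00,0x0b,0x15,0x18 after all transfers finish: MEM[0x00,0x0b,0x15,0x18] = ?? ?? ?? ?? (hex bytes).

MEM[0x00,0x0b,0x15,0x18] = b1 86 26 8c

  after D0: wrote 8B at 0x13 = 865c26d6198cccd4
  after D1: wrote 4B at 0x0b = d42e865c
  after D2: wrote 8B at 0x06 = 5c8cccd42e865c26
  after D3: wrote 2B at 0x21 = 198c
  after D4: wrote 7B at 0x1e = 2e865c265c8ccc
  after D5: wrote 5B at 0x01 = 26d6198ccc
query mem[0x00]=0xb1, mem[0x0b]=0x86, mem[0x15]=0x26, mem[0x18]=0x8c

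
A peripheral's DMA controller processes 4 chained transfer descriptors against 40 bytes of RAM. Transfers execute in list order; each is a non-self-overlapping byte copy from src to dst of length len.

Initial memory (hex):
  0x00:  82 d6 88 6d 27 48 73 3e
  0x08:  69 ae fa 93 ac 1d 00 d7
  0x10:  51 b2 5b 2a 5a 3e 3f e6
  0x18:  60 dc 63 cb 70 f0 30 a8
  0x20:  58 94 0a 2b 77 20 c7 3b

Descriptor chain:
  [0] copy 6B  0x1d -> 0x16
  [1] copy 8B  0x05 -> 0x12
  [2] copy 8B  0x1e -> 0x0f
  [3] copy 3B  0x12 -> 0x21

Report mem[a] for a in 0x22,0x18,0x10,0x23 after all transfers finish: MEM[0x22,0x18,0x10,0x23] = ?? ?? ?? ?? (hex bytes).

  after D0: wrote 6B at 0x16 = f030a858940a
  after D1: wrote 8B at 0x12 = 48733e69aefa93ac
  after D2: wrote 8B at 0x0f = 30a858940a2b7720
  after D3: wrote 3B at 0x21 = 940a2b
query mem[0x22]=0x0a, mem[0x18]=0x93, mem[0x10]=0xa8, mem[0x23]=0x2b

MEM[0x22,0x18,0x10,0x23] = 0a 93 a8 2b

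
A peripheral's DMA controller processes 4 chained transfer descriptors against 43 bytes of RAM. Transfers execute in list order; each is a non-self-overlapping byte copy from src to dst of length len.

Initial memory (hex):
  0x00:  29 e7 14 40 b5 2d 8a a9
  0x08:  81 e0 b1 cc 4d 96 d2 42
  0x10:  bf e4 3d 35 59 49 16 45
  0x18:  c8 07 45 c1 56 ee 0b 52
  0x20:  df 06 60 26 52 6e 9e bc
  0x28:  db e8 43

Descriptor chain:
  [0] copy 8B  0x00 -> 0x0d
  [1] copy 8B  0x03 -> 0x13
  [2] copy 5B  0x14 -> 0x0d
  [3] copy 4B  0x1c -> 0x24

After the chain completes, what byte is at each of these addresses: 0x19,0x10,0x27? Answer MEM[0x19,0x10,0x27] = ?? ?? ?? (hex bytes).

  after D0: wrote 8B at 0x0d = 29e71440b52d8aa9
  after D1: wrote 8B at 0x13 = 40b52d8aa981e0b1
  after D2: wrote 5B at 0x0d = b52d8aa981
  after D3: wrote 4B at 0x24 = 56ee0b52
query mem[0x19]=0xe0, mem[0x10]=0xa9, mem[0x27]=0x52

MEM[0x19,0x10,0x27] = e0 a9 52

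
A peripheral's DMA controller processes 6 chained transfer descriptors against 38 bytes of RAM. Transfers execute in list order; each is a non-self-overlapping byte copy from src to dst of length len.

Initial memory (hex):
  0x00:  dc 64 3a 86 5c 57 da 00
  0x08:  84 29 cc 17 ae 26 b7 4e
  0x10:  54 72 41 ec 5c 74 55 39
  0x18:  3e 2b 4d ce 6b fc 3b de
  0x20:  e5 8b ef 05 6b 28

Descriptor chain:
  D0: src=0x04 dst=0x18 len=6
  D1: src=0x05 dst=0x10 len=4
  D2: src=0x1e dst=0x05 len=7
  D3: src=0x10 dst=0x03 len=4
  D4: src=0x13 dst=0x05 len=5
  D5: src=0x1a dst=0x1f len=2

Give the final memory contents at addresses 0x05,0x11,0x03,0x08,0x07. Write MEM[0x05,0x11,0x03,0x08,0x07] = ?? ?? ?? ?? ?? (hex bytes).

MEM[0x05,0x11,0x03,0x08,0x07] = 84 da 57 55 74

#0 dst[0x18+6] := {0x5c,0x57,0xda,0x00,0x84,0x29}
#1 dst[0x10+4] := {0x57,0xda,0x00,0x84}
#2 dst[0x05+7] := {0x3b,0xde,0xe5,0x8b,0xef,0x05,0x6b}
#3 dst[0x03+4] := {0x57,0xda,0x00,0x84}
#4 dst[0x05+5] := {0x84,0x5c,0x74,0x55,0x39}
#5 dst[0x1f+2] := {0xda,0x00}
query mem[0x05]=0x84, mem[0x11]=0xda, mem[0x03]=0x57, mem[0x08]=0x55, mem[0x07]=0x74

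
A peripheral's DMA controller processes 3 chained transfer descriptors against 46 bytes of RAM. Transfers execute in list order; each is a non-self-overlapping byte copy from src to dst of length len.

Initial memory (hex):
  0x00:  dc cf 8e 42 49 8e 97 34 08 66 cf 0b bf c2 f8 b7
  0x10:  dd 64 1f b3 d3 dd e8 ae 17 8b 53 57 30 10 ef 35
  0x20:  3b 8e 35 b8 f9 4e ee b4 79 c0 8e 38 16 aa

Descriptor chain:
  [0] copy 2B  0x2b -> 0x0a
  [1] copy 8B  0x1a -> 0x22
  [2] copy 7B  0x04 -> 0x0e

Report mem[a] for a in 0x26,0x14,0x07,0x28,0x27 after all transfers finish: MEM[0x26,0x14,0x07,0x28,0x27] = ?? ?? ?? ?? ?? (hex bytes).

MEM[0x26,0x14,0x07,0x28,0x27] = ef 38 34 3b 35

#0 dst[0x0a+2] := {0x38,0x16}
#1 dst[0x22+8] := {0x53,0x57,0x30,0x10,0xef,0x35,0x3b,0x8e}
#2 dst[0x0e+7] := {0x49,0x8e,0x97,0x34,0x08,0x66,0x38}
query mem[0x26]=0xef, mem[0x14]=0x38, mem[0x07]=0x34, mem[0x28]=0x3b, mem[0x27]=0x35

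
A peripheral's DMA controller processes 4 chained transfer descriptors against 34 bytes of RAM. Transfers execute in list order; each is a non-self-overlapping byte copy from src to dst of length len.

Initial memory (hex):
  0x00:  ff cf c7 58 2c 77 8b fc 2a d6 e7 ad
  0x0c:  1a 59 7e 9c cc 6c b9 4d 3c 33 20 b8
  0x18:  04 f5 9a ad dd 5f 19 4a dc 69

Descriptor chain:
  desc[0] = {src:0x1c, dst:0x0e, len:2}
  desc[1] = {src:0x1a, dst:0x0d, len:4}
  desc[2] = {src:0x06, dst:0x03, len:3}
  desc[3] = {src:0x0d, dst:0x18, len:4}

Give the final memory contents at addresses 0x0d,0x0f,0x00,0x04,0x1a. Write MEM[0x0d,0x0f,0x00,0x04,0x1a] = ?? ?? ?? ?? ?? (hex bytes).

MEM[0x0d,0x0f,0x00,0x04,0x1a] = 9a dd ff fc dd

D0: mem[0x0e..0x0f] <- [dd 5f]
D1: mem[0x0d..0x10] <- [9a ad dd 5f]
D2: mem[0x03..0x05] <- [8b fc 2a]
D3: mem[0x18..0x1b] <- [9a ad dd 5f]
query mem[0x0d]=0x9a, mem[0x0f]=0xdd, mem[0x00]=0xff, mem[0x04]=0xfc, mem[0x1a]=0xdd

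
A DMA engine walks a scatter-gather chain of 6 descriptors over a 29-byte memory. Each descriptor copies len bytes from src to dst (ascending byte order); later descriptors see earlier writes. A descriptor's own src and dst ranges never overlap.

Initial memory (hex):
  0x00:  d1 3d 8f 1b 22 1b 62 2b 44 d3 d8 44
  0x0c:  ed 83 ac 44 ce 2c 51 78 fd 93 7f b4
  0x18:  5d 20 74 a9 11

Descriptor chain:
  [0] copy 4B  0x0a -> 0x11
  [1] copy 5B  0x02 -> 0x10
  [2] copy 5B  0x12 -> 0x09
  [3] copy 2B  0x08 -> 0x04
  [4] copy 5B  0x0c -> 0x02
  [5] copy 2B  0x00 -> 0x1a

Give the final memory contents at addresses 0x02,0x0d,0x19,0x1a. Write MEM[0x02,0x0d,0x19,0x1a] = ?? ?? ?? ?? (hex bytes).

D0: mem[0x11..0x14] <- [d8 44 ed 83]
D1: mem[0x10..0x14] <- [8f 1b 22 1b 62]
D2: mem[0x09..0x0d] <- [22 1b 62 93 7f]
D3: mem[0x04..0x05] <- [44 22]
D4: mem[0x02..0x06] <- [93 7f ac 44 8f]
D5: mem[0x1a..0x1b] <- [d1 3d]
query mem[0x02]=0x93, mem[0x0d]=0x7f, mem[0x19]=0x20, mem[0x1a]=0xd1

MEM[0x02,0x0d,0x19,0x1a] = 93 7f 20 d1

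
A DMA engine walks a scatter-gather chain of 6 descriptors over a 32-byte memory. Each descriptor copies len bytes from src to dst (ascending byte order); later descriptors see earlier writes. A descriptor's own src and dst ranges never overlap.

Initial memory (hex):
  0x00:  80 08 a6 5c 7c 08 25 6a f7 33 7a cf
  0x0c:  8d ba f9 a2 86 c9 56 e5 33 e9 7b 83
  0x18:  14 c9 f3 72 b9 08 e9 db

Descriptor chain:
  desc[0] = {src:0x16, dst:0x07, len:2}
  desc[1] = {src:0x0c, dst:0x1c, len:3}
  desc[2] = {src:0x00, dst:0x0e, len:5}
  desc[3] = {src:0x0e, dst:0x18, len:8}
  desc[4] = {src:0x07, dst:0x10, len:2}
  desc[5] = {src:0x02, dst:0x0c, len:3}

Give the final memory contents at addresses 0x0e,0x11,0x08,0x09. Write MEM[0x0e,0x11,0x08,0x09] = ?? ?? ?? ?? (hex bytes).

D0: mem[0x07..0x08] <- [7b 83]
D1: mem[0x1c..0x1e] <- [8d ba f9]
D2: mem[0x0e..0x12] <- [80 08 a6 5c 7c]
D3: mem[0x18..0x1f] <- [80 08 a6 5c 7c e5 33 e9]
D4: mem[0x10..0x11] <- [7b 83]
D5: mem[0x0c..0x0e] <- [a6 5c 7c]
query mem[0x0e]=0x7c, mem[0x11]=0x83, mem[0x08]=0x83, mem[0x09]=0x33

MEM[0x0e,0x11,0x08,0x09] = 7c 83 83 33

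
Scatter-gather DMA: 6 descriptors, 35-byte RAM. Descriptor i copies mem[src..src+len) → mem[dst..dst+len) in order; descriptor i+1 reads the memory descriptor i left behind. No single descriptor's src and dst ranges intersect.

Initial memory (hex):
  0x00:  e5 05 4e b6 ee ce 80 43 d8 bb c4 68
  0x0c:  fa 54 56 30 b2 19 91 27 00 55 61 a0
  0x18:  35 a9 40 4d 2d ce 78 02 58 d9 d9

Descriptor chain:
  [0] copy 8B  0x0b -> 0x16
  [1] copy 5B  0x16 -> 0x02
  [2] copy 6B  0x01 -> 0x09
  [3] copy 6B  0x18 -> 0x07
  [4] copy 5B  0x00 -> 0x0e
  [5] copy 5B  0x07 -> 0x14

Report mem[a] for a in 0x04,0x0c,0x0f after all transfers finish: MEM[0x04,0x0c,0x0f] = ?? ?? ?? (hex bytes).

[0] 0x0b->0x16 len=8 : 68 fa 54 56 30 b2 19 91
[1] 0x16->0x02 len=5 : 68 fa 54 56 30
[2] 0x01->0x09 len=6 : 05 68 fa 54 56 30
[3] 0x18->0x07 len=6 : 54 56 30 b2 19 91
[4] 0x00->0x0e len=5 : e5 05 68 fa 54
[5] 0x07->0x14 len=5 : 54 56 30 b2 19
query mem[0x04]=0x54, mem[0x0c]=0x91, mem[0x0f]=0x05

MEM[0x04,0x0c,0x0f] = 54 91 05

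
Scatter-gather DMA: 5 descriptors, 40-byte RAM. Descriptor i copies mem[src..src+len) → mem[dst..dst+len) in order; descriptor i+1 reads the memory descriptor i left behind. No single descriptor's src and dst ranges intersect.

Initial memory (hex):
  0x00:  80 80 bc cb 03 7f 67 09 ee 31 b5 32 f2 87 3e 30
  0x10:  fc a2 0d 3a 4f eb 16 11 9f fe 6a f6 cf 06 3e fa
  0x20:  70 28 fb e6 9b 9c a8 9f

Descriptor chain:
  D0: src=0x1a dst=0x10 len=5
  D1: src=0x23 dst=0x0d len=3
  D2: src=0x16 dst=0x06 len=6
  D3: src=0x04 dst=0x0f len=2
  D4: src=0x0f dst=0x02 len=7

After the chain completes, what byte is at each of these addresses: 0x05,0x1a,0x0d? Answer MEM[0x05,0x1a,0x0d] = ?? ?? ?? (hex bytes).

#0 dst[0x10+5] := {0x6a,0xf6,0xcf,0x06,0x3e}
#1 dst[0x0d+3] := {0xe6,0x9b,0x9c}
#2 dst[0x06+6] := {0x16,0x11,0x9f,0xfe,0x6a,0xf6}
#3 dst[0x0f+2] := {0x03,0x7f}
#4 dst[0x02+7] := {0x03,0x7f,0xf6,0xcf,0x06,0x3e,0xeb}
query mem[0x05]=0xcf, mem[0x1a]=0x6a, mem[0x0d]=0xe6

MEM[0x05,0x1a,0x0d] = cf 6a e6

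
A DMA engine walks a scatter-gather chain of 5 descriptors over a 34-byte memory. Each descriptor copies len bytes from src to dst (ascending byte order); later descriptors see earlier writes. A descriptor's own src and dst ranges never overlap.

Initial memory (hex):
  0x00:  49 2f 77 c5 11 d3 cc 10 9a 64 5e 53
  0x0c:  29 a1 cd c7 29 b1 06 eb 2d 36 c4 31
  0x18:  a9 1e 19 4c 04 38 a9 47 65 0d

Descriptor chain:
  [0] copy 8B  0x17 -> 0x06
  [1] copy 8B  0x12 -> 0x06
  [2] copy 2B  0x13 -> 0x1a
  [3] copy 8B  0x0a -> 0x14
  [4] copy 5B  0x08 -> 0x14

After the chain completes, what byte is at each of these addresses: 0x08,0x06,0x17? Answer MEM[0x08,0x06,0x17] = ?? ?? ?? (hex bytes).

MEM[0x08,0x06,0x17] = 2d 06 31

#0 dst[0x06+8] := {0x31,0xa9,0x1e,0x19,0x4c,0x04,0x38,0xa9}
#1 dst[0x06+8] := {0x06,0xeb,0x2d,0x36,0xc4,0x31,0xa9,0x1e}
#2 dst[0x1a+2] := {0xeb,0x2d}
#3 dst[0x14+8] := {0xc4,0x31,0xa9,0x1e,0xcd,0xc7,0x29,0xb1}
#4 dst[0x14+5] := {0x2d,0x36,0xc4,0x31,0xa9}
query mem[0x08]=0x2d, mem[0x06]=0x06, mem[0x17]=0x31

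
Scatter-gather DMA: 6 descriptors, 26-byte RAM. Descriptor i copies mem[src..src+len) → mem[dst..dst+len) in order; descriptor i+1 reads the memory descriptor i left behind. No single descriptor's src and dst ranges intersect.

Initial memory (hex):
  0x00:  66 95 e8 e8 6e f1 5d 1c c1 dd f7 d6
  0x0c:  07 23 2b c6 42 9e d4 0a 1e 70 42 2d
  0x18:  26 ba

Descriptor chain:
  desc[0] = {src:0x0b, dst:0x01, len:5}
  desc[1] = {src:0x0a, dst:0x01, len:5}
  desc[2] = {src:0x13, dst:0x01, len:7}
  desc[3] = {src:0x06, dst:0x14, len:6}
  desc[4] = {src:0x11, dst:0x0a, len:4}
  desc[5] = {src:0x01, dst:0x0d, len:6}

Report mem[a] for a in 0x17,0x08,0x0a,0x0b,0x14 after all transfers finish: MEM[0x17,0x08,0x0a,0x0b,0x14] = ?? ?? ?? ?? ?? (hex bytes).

D0: mem[0x01..0x05] <- [d6 07 23 2b c6]
D1: mem[0x01..0x05] <- [f7 d6 07 23 2b]
D2: mem[0x01..0x07] <- [0a 1e 70 42 2d 26 ba]
D3: mem[0x14..0x19] <- [26 ba c1 dd f7 d6]
D4: mem[0x0a..0x0d] <- [9e d4 0a 26]
D5: mem[0x0d..0x12] <- [0a 1e 70 42 2d 26]
query mem[0x17]=0xdd, mem[0x08]=0xc1, mem[0x0a]=0x9e, mem[0x0b]=0xd4, mem[0x14]=0x26

MEM[0x17,0x08,0x0a,0x0b,0x14] = dd c1 9e d4 26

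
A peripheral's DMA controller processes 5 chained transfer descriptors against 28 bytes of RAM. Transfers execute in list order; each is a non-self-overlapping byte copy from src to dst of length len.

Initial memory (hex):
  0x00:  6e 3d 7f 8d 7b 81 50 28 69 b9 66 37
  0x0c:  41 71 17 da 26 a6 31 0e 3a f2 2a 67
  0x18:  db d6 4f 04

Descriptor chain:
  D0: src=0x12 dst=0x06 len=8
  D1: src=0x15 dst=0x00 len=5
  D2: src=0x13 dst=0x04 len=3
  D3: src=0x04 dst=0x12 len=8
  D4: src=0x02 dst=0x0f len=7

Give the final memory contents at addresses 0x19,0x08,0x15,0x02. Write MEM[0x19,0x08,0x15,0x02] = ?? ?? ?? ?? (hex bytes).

MEM[0x19,0x08,0x15,0x02] = 67 3a 3a 67

#0 dst[0x06+8] := {0x31,0x0e,0x3a,0xf2,0x2a,0x67,0xdb,0xd6}
#1 dst[0x00+5] := {0xf2,0x2a,0x67,0xdb,0xd6}
#2 dst[0x04+3] := {0x0e,0x3a,0xf2}
#3 dst[0x12+8] := {0x0e,0x3a,0xf2,0x0e,0x3a,0xf2,0x2a,0x67}
#4 dst[0x0f+7] := {0x67,0xdb,0x0e,0x3a,0xf2,0x0e,0x3a}
query mem[0x19]=0x67, mem[0x08]=0x3a, mem[0x15]=0x3a, mem[0x02]=0x67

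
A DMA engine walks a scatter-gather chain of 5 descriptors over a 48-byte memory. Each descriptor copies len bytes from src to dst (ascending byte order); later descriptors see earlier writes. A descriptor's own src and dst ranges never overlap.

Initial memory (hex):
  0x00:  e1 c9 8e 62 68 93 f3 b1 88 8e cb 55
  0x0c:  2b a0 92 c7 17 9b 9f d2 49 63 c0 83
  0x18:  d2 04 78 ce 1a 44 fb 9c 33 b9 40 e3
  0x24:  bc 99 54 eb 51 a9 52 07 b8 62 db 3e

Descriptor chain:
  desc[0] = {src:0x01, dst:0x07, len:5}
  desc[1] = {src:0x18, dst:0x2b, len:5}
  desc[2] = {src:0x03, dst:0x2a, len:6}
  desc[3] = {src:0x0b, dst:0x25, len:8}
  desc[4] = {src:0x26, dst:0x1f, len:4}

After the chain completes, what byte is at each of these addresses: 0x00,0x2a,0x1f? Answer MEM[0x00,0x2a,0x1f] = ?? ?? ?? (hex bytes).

MEM[0x00,0x2a,0x1f] = e1 17 2b

#0 dst[0x07+5] := {0xc9,0x8e,0x62,0x68,0x93}
#1 dst[0x2b+5] := {0xd2,0x04,0x78,0xce,0x1a}
#2 dst[0x2a+6] := {0x62,0x68,0x93,0xf3,0xc9,0x8e}
#3 dst[0x25+8] := {0x93,0x2b,0xa0,0x92,0xc7,0x17,0x9b,0x9f}
#4 dst[0x1f+4] := {0x2b,0xa0,0x92,0xc7}
query mem[0x00]=0xe1, mem[0x2a]=0x17, mem[0x1f]=0x2b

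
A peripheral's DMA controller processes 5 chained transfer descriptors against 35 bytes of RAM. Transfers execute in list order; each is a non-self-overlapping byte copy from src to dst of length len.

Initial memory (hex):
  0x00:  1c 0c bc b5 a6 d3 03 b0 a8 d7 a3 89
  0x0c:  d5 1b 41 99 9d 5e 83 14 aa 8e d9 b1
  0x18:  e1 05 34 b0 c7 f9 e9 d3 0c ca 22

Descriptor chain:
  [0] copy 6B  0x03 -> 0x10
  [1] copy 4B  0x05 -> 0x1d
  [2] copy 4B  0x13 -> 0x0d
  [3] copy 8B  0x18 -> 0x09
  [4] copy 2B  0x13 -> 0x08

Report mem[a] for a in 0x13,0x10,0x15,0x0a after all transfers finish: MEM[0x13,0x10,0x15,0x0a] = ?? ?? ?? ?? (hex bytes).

[0] 0x03->0x10 len=6 : b5 a6 d3 03 b0 a8
[1] 0x05->0x1d len=4 : d3 03 b0 a8
[2] 0x13->0x0d len=4 : 03 b0 a8 d9
[3] 0x18->0x09 len=8 : e1 05 34 b0 c7 d3 03 b0
[4] 0x13->0x08 len=2 : 03 b0
query mem[0x13]=0x03, mem[0x10]=0xb0, mem[0x15]=0xa8, mem[0x0a]=0x05

MEM[0x13,0x10,0x15,0x0a] = 03 b0 a8 05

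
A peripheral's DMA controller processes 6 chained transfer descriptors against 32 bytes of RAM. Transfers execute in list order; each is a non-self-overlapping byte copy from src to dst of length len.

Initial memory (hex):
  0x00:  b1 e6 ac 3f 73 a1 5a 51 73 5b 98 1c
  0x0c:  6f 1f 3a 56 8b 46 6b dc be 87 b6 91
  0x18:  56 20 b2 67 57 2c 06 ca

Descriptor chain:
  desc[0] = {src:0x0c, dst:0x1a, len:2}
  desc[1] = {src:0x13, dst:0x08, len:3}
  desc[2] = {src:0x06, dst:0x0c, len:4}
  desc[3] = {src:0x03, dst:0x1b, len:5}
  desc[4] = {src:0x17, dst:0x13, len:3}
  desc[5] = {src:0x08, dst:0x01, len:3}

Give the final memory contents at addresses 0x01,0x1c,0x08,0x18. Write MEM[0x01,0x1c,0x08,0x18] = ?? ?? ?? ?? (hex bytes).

MEM[0x01,0x1c,0x08,0x18] = dc 73 dc 56

[0] 0x0c->0x1a len=2 : 6f 1f
[1] 0x13->0x08 len=3 : dc be 87
[2] 0x06->0x0c len=4 : 5a 51 dc be
[3] 0x03->0x1b len=5 : 3f 73 a1 5a 51
[4] 0x17->0x13 len=3 : 91 56 20
[5] 0x08->0x01 len=3 : dc be 87
query mem[0x01]=0xdc, mem[0x1c]=0x73, mem[0x08]=0xdc, mem[0x18]=0x56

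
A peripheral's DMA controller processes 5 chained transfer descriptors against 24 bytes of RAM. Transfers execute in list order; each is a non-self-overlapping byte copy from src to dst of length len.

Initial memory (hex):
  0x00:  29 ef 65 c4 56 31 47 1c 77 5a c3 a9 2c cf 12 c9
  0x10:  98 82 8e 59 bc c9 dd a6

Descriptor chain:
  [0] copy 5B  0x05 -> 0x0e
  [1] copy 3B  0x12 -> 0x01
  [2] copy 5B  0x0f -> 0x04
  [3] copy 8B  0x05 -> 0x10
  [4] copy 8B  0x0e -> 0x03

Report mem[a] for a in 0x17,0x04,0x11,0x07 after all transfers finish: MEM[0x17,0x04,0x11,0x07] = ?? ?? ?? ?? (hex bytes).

MEM[0x17,0x04,0x11,0x07] = 2c 47 77 5a

[0] 0x05->0x0e len=5 : 31 47 1c 77 5a
[1] 0x12->0x01 len=3 : 5a 59 bc
[2] 0x0f->0x04 len=5 : 47 1c 77 5a 59
[3] 0x05->0x10 len=8 : 1c 77 5a 59 5a c3 a9 2c
[4] 0x0e->0x03 len=8 : 31 47 1c 77 5a 59 5a c3
query mem[0x17]=0x2c, mem[0x04]=0x47, mem[0x11]=0x77, mem[0x07]=0x5a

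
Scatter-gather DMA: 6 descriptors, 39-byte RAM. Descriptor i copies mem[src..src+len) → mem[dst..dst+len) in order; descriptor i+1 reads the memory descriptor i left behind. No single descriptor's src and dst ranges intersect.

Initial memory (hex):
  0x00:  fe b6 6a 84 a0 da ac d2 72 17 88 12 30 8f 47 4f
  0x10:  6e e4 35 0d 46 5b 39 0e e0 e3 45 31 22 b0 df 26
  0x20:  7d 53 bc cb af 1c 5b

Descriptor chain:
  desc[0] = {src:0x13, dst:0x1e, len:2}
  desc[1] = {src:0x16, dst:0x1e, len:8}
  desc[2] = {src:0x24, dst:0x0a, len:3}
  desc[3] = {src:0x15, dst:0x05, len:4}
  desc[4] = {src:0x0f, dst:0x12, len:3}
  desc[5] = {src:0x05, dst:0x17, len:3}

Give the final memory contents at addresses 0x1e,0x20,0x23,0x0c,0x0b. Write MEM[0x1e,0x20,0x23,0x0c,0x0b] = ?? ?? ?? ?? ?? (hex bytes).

MEM[0x1e,0x20,0x23,0x0c,0x0b] = 39 e0 31 5b b0

[0] 0x13->0x1e len=2 : 0d 46
[1] 0x16->0x1e len=8 : 39 0e e0 e3 45 31 22 b0
[2] 0x24->0x0a len=3 : 22 b0 5b
[3] 0x15->0x05 len=4 : 5b 39 0e e0
[4] 0x0f->0x12 len=3 : 4f 6e e4
[5] 0x05->0x17 len=3 : 5b 39 0e
query mem[0x1e]=0x39, mem[0x20]=0xe0, mem[0x23]=0x31, mem[0x0c]=0x5b, mem[0x0b]=0xb0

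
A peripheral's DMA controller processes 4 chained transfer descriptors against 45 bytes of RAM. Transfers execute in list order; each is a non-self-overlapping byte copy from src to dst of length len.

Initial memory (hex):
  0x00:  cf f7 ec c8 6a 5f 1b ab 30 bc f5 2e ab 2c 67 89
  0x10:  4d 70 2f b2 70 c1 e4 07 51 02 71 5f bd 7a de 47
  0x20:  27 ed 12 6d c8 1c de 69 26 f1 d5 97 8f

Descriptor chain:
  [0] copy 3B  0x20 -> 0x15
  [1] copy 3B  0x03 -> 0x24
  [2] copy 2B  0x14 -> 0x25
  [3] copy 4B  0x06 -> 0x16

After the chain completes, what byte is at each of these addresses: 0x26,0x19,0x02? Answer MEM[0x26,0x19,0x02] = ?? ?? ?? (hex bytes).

#0 dst[0x15+3] := {0x27,0xed,0x12}
#1 dst[0x24+3] := {0xc8,0x6a,0x5f}
#2 dst[0x25+2] := {0x70,0x27}
#3 dst[0x16+4] := {0x1b,0xab,0x30,0xbc}
query mem[0x26]=0x27, mem[0x19]=0xbc, mem[0x02]=0xec

MEM[0x26,0x19,0x02] = 27 bc ec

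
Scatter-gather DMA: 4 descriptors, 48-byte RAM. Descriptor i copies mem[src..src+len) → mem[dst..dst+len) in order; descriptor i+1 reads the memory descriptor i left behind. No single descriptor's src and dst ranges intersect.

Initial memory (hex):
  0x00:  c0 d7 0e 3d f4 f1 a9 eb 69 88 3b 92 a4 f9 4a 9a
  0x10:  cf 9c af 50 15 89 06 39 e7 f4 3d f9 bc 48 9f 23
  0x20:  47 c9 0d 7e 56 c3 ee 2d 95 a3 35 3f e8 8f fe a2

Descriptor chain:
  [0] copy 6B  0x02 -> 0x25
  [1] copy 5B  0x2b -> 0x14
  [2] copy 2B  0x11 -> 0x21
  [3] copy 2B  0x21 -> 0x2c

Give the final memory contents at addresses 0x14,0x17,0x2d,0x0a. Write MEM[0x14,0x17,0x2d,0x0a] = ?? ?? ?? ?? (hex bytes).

MEM[0x14,0x17,0x2d,0x0a] = 3f fe af 3b

[0] 0x02->0x25 len=6 : 0e 3d f4 f1 a9 eb
[1] 0x2b->0x14 len=5 : 3f e8 8f fe a2
[2] 0x11->0x21 len=2 : 9c af
[3] 0x21->0x2c len=2 : 9c af
query mem[0x14]=0x3f, mem[0x17]=0xfe, mem[0x2d]=0xaf, mem[0x0a]=0x3b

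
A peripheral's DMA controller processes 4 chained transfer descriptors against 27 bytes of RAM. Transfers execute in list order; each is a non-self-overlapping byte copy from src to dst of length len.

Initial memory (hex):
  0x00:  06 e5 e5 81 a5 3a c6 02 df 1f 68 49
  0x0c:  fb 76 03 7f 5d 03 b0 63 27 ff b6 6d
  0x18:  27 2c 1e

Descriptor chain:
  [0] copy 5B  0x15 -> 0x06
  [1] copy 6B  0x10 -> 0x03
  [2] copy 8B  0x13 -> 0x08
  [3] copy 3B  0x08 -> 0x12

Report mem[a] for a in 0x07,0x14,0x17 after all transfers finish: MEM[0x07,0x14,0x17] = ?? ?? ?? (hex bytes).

[0] 0x15->0x06 len=5 : ff b6 6d 27 2c
[1] 0x10->0x03 len=6 : 5d 03 b0 63 27 ff
[2] 0x13->0x08 len=8 : 63 27 ff b6 6d 27 2c 1e
[3] 0x08->0x12 len=3 : 63 27 ff
query mem[0x07]=0x27, mem[0x14]=0xff, mem[0x17]=0x6d

MEM[0x07,0x14,0x17] = 27 ff 6d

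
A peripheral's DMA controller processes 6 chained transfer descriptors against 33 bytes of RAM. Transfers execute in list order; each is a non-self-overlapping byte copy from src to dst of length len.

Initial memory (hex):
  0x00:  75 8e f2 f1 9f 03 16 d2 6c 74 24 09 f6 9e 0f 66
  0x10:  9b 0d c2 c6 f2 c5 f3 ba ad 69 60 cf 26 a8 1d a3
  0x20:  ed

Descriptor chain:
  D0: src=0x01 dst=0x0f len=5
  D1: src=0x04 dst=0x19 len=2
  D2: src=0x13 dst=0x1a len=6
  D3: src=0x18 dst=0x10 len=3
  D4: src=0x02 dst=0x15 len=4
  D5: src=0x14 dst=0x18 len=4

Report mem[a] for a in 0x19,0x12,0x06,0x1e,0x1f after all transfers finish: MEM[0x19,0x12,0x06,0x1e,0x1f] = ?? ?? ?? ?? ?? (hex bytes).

#0 dst[0x0f+5] := {0x8e,0xf2,0xf1,0x9f,0x03}
#1 dst[0x19+2] := {0x9f,0x03}
#2 dst[0x1a+6] := {0x03,0xf2,0xc5,0xf3,0xba,0xad}
#3 dst[0x10+3] := {0xad,0x9f,0x03}
#4 dst[0x15+4] := {0xf2,0xf1,0x9f,0x03}
#5 dst[0x18+4] := {0xf2,0xf2,0xf1,0x9f}
query mem[0x19]=0xf2, mem[0x12]=0x03, mem[0x06]=0x16, mem[0x1e]=0xba, mem[0x1f]=0xad

MEM[0x19,0x12,0x06,0x1e,0x1f] = f2 03 16 ba ad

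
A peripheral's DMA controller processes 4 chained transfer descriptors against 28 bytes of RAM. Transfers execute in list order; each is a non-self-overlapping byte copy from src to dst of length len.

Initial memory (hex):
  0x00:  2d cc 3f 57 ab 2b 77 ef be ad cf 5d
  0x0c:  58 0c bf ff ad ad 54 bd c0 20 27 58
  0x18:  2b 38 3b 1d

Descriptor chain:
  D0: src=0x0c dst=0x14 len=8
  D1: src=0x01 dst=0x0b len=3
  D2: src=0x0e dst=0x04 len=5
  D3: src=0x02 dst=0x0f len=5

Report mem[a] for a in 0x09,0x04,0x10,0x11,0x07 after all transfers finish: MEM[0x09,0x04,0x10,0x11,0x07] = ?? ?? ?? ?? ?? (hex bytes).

D0: mem[0x14..0x1b] <- [58 0c bf ff ad ad 54 bd]
D1: mem[0x0b..0x0d] <- [cc 3f 57]
D2: mem[0x04..0x08] <- [bf ff ad ad 54]
D3: mem[0x0f..0x13] <- [3f 57 bf ff ad]
query mem[0x09]=0xad, mem[0x04]=0xbf, mem[0x10]=0x57, mem[0x11]=0xbf, mem[0x07]=0xad

MEM[0x09,0x04,0x10,0x11,0x07] = ad bf 57 bf ad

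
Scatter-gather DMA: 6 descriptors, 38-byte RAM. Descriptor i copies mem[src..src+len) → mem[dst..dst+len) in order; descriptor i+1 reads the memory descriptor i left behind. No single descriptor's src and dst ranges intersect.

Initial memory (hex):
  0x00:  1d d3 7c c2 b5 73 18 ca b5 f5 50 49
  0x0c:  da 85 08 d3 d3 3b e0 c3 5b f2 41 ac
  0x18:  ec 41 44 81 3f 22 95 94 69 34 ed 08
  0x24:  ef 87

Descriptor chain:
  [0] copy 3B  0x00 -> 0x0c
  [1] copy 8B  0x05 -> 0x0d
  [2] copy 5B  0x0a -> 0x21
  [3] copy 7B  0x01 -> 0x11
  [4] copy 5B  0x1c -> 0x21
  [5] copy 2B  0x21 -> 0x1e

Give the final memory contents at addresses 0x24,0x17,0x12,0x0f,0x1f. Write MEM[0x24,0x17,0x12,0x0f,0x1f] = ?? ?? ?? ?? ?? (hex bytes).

  after D0: wrote 3B at 0x0c = 1dd37c
  after D1: wrote 8B at 0x0d = 7318cab5f550491d
  after D2: wrote 5B at 0x21 = 50491d7318
  after D3: wrote 7B at 0x11 = d37cc2b57318ca
  after D4: wrote 5B at 0x21 = 3f22959469
  after D5: wrote 2B at 0x1e = 3f22
query mem[0x24]=0x94, mem[0x17]=0xca, mem[0x12]=0x7c, mem[0x0f]=0xca, mem[0x1f]=0x22

MEM[0x24,0x17,0x12,0x0f,0x1f] = 94 ca 7c ca 22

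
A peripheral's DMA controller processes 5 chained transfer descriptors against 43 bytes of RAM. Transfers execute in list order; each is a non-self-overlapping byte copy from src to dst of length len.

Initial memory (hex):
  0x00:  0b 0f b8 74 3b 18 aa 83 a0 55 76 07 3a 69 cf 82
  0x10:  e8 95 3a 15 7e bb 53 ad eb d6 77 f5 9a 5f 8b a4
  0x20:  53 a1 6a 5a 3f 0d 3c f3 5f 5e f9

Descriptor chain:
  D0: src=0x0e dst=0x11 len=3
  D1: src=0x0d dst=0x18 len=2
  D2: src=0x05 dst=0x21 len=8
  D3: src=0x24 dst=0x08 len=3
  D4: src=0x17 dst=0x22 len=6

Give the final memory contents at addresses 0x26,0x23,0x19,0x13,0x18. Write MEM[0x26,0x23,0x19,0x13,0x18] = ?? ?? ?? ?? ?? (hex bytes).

MEM[0x26,0x23,0x19,0x13,0x18] = f5 69 cf e8 69

[0] 0x0e->0x11 len=3 : cf 82 e8
[1] 0x0d->0x18 len=2 : 69 cf
[2] 0x05->0x21 len=8 : 18 aa 83 a0 55 76 07 3a
[3] 0x24->0x08 len=3 : a0 55 76
[4] 0x17->0x22 len=6 : ad 69 cf 77 f5 9a
query mem[0x26]=0xf5, mem[0x23]=0x69, mem[0x19]=0xcf, mem[0x13]=0xe8, mem[0x18]=0x69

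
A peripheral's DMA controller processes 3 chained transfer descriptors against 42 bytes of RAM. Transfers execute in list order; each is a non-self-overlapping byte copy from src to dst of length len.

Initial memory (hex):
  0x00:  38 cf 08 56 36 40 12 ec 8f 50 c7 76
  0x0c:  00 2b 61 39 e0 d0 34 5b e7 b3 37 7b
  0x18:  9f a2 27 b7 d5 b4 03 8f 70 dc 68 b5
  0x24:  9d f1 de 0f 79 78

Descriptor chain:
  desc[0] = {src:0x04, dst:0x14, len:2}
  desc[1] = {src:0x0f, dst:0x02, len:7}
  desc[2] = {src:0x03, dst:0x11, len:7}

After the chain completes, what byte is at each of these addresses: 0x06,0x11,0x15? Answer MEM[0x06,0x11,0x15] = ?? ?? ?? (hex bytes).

MEM[0x06,0x11,0x15] = 5b e0 36

D0: mem[0x14..0x15] <- [36 40]
D1: mem[0x02..0x08] <- [39 e0 d0 34 5b 36 40]
D2: mem[0x11..0x17] <- [e0 d0 34 5b 36 40 50]
query mem[0x06]=0x5b, mem[0x11]=0xe0, mem[0x15]=0x36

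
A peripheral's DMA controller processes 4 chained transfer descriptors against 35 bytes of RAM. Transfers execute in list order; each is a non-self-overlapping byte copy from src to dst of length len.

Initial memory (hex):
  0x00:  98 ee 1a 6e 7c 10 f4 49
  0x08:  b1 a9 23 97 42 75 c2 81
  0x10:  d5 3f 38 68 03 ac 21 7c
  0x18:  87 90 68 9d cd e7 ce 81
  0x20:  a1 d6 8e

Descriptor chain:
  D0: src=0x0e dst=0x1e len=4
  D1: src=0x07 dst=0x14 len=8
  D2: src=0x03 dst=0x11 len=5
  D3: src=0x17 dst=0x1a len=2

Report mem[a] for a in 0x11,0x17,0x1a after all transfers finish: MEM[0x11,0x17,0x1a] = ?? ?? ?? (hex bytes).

#0 dst[0x1e+4] := {0xc2,0x81,0xd5,0x3f}
#1 dst[0x14+8] := {0x49,0xb1,0xa9,0x23,0x97,0x42,0x75,0xc2}
#2 dst[0x11+5] := {0x6e,0x7c,0x10,0xf4,0x49}
#3 dst[0x1a+2] := {0x23,0x97}
query mem[0x11]=0x6e, mem[0x17]=0x23, mem[0x1a]=0x23

MEM[0x11,0x17,0x1a] = 6e 23 23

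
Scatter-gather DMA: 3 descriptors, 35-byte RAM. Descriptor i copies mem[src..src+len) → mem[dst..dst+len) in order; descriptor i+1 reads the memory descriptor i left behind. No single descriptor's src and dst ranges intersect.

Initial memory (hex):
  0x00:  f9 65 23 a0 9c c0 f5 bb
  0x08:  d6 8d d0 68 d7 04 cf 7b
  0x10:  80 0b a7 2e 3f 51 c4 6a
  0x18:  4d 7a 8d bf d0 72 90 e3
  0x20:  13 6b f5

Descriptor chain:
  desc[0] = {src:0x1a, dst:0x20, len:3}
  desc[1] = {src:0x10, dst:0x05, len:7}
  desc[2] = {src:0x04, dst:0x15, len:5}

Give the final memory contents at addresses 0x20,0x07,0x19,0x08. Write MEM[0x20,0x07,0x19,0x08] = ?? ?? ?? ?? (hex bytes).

MEM[0x20,0x07,0x19,0x08] = 8d a7 2e 2e

D0: mem[0x20..0x22] <- [8d bf d0]
D1: mem[0x05..0x0b] <- [80 0b a7 2e 3f 51 c4]
D2: mem[0x15..0x19] <- [9c 80 0b a7 2e]
query mem[0x20]=0x8d, mem[0x07]=0xa7, mem[0x19]=0x2e, mem[0x08]=0x2e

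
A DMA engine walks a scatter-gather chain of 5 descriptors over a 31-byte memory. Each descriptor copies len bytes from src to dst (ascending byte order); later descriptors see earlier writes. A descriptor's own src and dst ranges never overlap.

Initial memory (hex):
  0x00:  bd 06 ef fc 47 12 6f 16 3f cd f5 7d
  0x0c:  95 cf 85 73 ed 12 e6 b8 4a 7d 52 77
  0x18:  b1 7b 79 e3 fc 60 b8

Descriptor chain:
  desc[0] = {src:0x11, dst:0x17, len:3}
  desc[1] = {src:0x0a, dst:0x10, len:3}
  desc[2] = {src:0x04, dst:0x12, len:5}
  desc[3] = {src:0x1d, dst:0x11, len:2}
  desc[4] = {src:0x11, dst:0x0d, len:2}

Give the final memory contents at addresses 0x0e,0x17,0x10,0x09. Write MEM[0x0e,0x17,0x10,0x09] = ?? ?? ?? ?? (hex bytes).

MEM[0x0e,0x17,0x10,0x09] = b8 12 f5 cd

D0: mem[0x17..0x19] <- [12 e6 b8]
D1: mem[0x10..0x12] <- [f5 7d 95]
D2: mem[0x12..0x16] <- [47 12 6f 16 3f]
D3: mem[0x11..0x12] <- [60 b8]
D4: mem[0x0d..0x0e] <- [60 b8]
query mem[0x0e]=0xb8, mem[0x17]=0x12, mem[0x10]=0xf5, mem[0x09]=0xcd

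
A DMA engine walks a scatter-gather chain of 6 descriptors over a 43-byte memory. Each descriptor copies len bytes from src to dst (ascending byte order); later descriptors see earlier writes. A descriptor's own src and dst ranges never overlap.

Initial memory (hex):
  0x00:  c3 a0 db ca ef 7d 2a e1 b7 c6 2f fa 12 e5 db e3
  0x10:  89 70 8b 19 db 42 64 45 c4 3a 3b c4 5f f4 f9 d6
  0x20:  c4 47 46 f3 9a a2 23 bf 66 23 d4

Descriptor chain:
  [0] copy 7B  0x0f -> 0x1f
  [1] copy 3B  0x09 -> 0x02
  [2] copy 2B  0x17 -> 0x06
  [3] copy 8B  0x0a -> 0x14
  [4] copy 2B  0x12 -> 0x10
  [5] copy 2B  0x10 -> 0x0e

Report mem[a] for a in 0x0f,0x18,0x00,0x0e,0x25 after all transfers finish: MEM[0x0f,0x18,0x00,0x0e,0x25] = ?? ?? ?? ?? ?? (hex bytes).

MEM[0x0f,0x18,0x00,0x0e,0x25] = 19 db c3 8b 42

#0 dst[0x1f+7] := {0xe3,0x89,0x70,0x8b,0x19,0xdb,0x42}
#1 dst[0x02+3] := {0xc6,0x2f,0xfa}
#2 dst[0x06+2] := {0x45,0xc4}
#3 dst[0x14+8] := {0x2f,0xfa,0x12,0xe5,0xdb,0xe3,0x89,0x70}
#4 dst[0x10+2] := {0x8b,0x19}
#5 dst[0x0e+2] := {0x8b,0x19}
query mem[0x0f]=0x19, mem[0x18]=0xdb, mem[0x00]=0xc3, mem[0x0e]=0x8b, mem[0x25]=0x42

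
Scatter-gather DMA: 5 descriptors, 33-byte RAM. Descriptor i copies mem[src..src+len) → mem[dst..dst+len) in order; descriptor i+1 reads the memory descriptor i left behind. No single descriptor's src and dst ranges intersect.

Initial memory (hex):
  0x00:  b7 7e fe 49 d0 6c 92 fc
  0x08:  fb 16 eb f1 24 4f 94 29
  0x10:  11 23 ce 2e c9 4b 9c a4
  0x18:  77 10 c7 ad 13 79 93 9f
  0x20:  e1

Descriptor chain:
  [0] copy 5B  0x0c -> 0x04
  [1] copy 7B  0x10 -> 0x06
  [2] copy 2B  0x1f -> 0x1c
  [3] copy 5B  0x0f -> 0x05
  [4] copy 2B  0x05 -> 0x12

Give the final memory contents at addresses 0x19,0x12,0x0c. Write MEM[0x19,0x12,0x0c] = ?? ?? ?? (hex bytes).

MEM[0x19,0x12,0x0c] = 10 29 9c

D0: mem[0x04..0x08] <- [24 4f 94 29 11]
D1: mem[0x06..0x0c] <- [11 23 ce 2e c9 4b 9c]
D2: mem[0x1c..0x1d] <- [9f e1]
D3: mem[0x05..0x09] <- [29 11 23 ce 2e]
D4: mem[0x12..0x13] <- [29 11]
query mem[0x19]=0x10, mem[0x12]=0x29, mem[0x0c]=0x9c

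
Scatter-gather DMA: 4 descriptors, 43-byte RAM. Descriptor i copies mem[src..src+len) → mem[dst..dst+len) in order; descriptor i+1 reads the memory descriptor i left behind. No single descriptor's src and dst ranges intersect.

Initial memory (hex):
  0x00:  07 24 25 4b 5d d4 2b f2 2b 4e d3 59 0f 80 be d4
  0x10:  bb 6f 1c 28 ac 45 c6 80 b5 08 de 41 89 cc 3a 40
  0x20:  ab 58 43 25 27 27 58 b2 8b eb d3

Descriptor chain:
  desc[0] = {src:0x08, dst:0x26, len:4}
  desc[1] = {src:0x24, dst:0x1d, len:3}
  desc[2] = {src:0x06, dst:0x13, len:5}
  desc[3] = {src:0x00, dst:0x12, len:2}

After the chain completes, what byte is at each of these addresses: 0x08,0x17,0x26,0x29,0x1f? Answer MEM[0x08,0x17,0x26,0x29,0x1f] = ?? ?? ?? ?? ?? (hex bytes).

MEM[0x08,0x17,0x26,0x29,0x1f] = 2b d3 2b 59 2b

[0] 0x08->0x26 len=4 : 2b 4e d3 59
[1] 0x24->0x1d len=3 : 27 27 2b
[2] 0x06->0x13 len=5 : 2b f2 2b 4e d3
[3] 0x00->0x12 len=2 : 07 24
query mem[0x08]=0x2b, mem[0x17]=0xd3, mem[0x26]=0x2b, mem[0x29]=0x59, mem[0x1f]=0x2b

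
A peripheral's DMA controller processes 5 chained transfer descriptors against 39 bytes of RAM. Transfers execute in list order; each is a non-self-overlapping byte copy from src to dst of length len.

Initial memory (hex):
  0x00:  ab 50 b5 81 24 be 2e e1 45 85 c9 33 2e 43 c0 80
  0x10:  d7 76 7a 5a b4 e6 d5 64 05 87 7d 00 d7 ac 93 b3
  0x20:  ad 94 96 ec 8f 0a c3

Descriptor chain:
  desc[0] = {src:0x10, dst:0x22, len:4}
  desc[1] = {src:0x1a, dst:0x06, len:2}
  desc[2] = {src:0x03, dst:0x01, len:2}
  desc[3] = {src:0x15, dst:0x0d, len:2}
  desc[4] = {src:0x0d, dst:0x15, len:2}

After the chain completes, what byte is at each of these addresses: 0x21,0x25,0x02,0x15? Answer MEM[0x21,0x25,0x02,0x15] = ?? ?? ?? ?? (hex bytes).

#0 dst[0x22+4] := {0xd7,0x76,0x7a,0x5a}
#1 dst[0x06+2] := {0x7d,0x00}
#2 dst[0x01+2] := {0x81,0x24}
#3 dst[0x0d+2] := {0xe6,0xd5}
#4 dst[0x15+2] := {0xe6,0xd5}
query mem[0x21]=0x94, mem[0x25]=0x5a, mem[0x02]=0x24, mem[0x15]=0xe6

MEM[0x21,0x25,0x02,0x15] = 94 5a 24 e6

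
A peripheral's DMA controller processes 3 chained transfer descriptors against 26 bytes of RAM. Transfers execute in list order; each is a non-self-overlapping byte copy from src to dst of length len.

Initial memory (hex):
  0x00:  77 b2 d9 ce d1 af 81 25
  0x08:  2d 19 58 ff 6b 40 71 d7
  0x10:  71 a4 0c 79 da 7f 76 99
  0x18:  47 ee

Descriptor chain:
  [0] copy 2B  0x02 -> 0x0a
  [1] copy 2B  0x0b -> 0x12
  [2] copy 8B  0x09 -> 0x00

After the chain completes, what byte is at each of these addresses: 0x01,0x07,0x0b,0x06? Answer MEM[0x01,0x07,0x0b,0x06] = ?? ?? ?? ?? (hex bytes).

#0 dst[0x0a+2] := {0xd9,0xce}
#1 dst[0x12+2] := {0xce,0x6b}
#2 dst[0x00+8] := {0x19,0xd9,0xce,0x6b,0x40,0x71,0xd7,0x71}
query mem[0x01]=0xd9, mem[0x07]=0x71, mem[0x0b]=0xce, mem[0x06]=0xd7

MEM[0x01,0x07,0x0b,0x06] = d9 71 ce d7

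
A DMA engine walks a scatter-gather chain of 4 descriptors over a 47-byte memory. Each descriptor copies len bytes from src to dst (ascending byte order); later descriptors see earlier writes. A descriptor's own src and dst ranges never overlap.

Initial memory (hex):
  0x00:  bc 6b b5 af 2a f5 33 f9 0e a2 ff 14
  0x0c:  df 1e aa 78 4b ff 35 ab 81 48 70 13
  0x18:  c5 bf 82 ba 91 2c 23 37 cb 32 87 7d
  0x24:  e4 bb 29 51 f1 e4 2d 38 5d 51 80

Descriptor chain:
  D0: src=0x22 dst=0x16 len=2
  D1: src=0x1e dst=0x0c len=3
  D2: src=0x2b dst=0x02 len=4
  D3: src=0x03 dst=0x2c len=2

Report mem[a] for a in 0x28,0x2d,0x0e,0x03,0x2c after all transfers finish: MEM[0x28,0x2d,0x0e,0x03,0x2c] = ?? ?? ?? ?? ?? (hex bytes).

MEM[0x28,0x2d,0x0e,0x03,0x2c] = f1 51 cb 5d 5d

#0 dst[0x16+2] := {0x87,0x7d}
#1 dst[0x0c+3] := {0x23,0x37,0xcb}
#2 dst[0x02+4] := {0x38,0x5d,0x51,0x80}
#3 dst[0x2c+2] := {0x5d,0x51}
query mem[0x28]=0xf1, mem[0x2d]=0x51, mem[0x0e]=0xcb, mem[0x03]=0x5d, mem[0x2c]=0x5d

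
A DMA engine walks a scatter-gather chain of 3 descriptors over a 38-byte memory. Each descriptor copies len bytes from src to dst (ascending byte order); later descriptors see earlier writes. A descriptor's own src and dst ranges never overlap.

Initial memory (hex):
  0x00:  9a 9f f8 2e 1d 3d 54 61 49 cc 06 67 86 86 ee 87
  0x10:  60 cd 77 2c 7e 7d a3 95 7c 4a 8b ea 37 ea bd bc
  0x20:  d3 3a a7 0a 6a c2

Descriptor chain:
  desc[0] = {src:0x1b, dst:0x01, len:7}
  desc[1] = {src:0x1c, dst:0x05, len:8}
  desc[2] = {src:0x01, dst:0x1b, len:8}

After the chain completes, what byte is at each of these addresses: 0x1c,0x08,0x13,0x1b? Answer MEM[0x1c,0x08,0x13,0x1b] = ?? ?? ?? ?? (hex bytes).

#0 dst[0x01+7] := {0xea,0x37,0xea,0xbd,0xbc,0xd3,0x3a}
#1 dst[0x05+8] := {0x37,0xea,0xbd,0xbc,0xd3,0x3a,0xa7,0x0a}
#2 dst[0x1b+8] := {0xea,0x37,0xea,0xbd,0x37,0xea,0xbd,0xbc}
query mem[0x1c]=0x37, mem[0x08]=0xbc, mem[0x13]=0x2c, mem[0x1b]=0xea

MEM[0x1c,0x08,0x13,0x1b] = 37 bc 2c ea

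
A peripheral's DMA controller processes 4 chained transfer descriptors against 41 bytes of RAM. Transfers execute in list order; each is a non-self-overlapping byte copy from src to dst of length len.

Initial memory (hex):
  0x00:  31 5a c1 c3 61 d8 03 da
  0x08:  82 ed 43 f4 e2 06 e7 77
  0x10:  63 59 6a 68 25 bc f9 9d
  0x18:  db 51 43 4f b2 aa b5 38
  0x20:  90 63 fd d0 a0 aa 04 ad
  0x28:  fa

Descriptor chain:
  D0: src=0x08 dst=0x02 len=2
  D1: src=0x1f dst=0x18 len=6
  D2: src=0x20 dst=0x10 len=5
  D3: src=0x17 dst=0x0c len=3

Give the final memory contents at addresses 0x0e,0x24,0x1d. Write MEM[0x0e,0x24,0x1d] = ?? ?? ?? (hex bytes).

MEM[0x0e,0x24,0x1d] = 90 a0 a0

[0] 0x08->0x02 len=2 : 82 ed
[1] 0x1f->0x18 len=6 : 38 90 63 fd d0 a0
[2] 0x20->0x10 len=5 : 90 63 fd d0 a0
[3] 0x17->0x0c len=3 : 9d 38 90
query mem[0x0e]=0x90, mem[0x24]=0xa0, mem[0x1d]=0xa0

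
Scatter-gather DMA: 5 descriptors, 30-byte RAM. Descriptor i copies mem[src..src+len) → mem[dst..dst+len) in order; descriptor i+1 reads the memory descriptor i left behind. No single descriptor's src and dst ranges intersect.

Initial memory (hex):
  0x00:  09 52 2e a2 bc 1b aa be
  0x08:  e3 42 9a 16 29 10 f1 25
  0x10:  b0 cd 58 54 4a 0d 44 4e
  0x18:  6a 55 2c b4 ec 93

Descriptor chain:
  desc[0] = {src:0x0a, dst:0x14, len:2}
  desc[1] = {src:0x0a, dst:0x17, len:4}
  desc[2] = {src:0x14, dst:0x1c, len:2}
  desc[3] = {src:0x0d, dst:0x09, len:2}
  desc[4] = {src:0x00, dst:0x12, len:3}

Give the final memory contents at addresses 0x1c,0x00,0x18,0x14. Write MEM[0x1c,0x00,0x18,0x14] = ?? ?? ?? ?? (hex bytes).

  after D0: wrote 2B at 0x14 = 9a16
  after D1: wrote 4B at 0x17 = 9a162910
  after D2: wrote 2B at 0x1c = 9a16
  after D3: wrote 2B at 0x09 = 10f1
  after D4: wrote 3B at 0x12 = 09522e
query mem[0x1c]=0x9a, mem[0x00]=0x09, mem[0x18]=0x16, mem[0x14]=0x2e

MEM[0x1c,0x00,0x18,0x14] = 9a 09 16 2e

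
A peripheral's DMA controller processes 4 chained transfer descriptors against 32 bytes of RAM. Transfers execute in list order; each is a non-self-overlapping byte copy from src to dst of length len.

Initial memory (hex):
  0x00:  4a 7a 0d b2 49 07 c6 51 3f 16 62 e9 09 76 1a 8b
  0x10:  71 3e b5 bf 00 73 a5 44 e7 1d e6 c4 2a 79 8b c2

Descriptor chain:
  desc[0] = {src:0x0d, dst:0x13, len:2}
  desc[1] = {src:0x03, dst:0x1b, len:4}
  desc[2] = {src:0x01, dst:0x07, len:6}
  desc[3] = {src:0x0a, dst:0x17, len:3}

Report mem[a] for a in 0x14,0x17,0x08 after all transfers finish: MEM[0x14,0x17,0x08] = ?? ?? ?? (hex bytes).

MEM[0x14,0x17,0x08] = 1a 49 0d

#0 dst[0x13+2] := {0x76,0x1a}
#1 dst[0x1b+4] := {0xb2,0x49,0x07,0xc6}
#2 dst[0x07+6] := {0x7a,0x0d,0xb2,0x49,0x07,0xc6}
#3 dst[0x17+3] := {0x49,0x07,0xc6}
query mem[0x14]=0x1a, mem[0x17]=0x49, mem[0x08]=0x0d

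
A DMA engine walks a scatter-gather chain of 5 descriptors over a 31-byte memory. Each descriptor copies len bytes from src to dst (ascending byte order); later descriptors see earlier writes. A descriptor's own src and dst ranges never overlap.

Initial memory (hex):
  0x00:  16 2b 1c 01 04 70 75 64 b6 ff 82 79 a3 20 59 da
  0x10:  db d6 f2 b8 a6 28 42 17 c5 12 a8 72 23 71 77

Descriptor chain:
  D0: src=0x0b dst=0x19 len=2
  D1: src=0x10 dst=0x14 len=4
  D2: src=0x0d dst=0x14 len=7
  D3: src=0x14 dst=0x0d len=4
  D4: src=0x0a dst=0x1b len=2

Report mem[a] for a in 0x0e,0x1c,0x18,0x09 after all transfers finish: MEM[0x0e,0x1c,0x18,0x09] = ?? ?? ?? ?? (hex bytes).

D0: mem[0x19..0x1a] <- [79 a3]
D1: mem[0x14..0x17] <- [db d6 f2 b8]
D2: mem[0x14..0x1a] <- [20 59 da db d6 f2 b8]
D3: mem[0x0d..0x10] <- [20 59 da db]
D4: mem[0x1b..0x1c] <- [82 79]
query mem[0x0e]=0x59, mem[0x1c]=0x79, mem[0x18]=0xd6, mem[0x09]=0xff

MEM[0x0e,0x1c,0x18,0x09] = 59 79 d6 ff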